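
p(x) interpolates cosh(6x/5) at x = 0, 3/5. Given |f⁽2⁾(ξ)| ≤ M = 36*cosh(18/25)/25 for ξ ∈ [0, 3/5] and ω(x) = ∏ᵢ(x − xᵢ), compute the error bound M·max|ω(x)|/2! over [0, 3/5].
81*cosh(18/25)/1250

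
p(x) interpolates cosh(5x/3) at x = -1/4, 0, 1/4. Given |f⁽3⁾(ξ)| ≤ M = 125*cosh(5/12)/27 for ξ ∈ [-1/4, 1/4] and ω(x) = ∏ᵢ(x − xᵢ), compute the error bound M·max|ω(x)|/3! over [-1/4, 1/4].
125*sqrt(3)*cosh(5/12)/46656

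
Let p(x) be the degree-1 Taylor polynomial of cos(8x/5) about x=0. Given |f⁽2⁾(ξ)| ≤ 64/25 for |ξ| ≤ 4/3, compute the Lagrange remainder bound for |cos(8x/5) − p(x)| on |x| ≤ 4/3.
512/225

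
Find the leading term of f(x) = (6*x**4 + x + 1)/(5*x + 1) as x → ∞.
6*x**3/5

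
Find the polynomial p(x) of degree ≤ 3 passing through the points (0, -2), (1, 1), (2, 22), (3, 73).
2*x**3 + 3*x**2 - 2*x - 2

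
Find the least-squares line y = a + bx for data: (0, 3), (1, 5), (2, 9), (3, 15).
a = 2, b = 4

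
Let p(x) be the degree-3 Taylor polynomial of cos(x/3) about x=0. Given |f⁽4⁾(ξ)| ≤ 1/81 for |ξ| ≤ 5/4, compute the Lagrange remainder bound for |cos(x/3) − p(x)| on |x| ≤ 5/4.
625/497664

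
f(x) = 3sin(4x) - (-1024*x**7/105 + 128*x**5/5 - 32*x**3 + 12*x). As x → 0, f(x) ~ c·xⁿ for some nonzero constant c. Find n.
9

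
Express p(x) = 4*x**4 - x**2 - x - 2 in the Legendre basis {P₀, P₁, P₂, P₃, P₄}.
(-23/15)P₀ - P₁ + (34/21)P₂ + (32/35)P₄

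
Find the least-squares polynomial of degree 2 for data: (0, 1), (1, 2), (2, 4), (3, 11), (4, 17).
33/35 + (-13/70)x + (15/14)x²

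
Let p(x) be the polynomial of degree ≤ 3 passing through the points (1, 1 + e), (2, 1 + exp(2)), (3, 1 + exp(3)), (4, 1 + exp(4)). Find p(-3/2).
-105*exp(4)/16 - 495*exp(2)/16 + 1 + 231*e/16 + 385*exp(3)/16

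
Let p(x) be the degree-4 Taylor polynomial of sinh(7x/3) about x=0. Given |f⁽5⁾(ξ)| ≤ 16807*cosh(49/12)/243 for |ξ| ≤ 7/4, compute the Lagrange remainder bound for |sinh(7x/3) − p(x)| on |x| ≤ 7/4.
282475249*cosh(49/12)/29859840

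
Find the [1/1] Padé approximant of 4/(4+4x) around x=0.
1/(x + 1)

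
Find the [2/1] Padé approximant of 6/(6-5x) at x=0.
1/(1 - 5*x/6)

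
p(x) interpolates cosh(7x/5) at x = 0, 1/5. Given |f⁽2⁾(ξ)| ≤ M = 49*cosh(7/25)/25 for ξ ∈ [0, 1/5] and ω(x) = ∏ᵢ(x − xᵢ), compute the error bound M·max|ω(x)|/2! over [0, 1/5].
49*cosh(7/25)/5000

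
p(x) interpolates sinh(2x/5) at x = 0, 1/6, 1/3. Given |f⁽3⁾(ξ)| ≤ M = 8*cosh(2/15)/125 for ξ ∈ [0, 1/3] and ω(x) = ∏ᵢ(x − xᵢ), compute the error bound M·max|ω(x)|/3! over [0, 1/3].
sqrt(3)*cosh(2/15)/91125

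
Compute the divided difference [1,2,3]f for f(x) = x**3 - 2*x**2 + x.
4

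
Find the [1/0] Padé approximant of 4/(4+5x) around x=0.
1 - 5*x/4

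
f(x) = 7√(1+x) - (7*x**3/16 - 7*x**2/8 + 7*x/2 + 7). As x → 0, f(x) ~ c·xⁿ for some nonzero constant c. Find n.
4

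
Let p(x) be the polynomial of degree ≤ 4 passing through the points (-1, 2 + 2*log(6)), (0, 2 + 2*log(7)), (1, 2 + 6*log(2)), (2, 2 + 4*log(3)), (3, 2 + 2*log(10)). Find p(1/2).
2 + log(16*2**(3/16)*3**(19/64)*5**(3/64)*7**(15/16)/3)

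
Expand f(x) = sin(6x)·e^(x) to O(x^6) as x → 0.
6*x + 6*x**2 - 33*x**3 - 35*x**4 + 941*x**5/20 + O(x**6)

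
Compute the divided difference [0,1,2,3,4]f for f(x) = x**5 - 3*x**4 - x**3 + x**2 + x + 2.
7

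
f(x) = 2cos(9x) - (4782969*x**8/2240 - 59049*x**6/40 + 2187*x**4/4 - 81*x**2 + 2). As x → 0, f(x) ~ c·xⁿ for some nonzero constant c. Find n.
10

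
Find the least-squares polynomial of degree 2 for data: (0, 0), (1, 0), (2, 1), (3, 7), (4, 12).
-2/35 + (-83/70)x + (15/14)x²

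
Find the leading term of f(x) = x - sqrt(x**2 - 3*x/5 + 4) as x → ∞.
3/10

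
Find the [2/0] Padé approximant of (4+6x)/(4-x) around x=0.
7*x**2/16 + 7*x/4 + 1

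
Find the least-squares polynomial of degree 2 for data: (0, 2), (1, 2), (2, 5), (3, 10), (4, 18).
69/35 + (-8/7)x + (9/7)x²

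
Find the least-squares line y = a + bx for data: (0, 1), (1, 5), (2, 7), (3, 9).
a = 8/5, b = 13/5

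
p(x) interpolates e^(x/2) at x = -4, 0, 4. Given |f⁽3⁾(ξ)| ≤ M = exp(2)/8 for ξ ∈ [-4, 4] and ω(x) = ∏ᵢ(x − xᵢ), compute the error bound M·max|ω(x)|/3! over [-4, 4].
8*sqrt(3)*exp(2)/27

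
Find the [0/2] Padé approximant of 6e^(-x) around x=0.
6/(x**2/2 + x + 1)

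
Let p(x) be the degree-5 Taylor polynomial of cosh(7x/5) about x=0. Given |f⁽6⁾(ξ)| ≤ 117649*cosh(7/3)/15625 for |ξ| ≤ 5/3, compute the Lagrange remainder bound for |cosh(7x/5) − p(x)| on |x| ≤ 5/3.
117649*cosh(7/3)/524880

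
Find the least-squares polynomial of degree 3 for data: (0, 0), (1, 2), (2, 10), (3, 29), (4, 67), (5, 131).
-11/126 + (1637/756)x + (-235/252)x² + (31/27)x³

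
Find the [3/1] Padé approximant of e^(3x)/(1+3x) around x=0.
(99*x**3/16 + 9*x**2/2 + 27*x/8 + 1)/(27*x/8 + 1)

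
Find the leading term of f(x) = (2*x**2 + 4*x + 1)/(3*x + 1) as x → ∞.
2*x/3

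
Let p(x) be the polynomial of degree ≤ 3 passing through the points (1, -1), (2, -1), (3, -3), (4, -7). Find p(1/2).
-7/4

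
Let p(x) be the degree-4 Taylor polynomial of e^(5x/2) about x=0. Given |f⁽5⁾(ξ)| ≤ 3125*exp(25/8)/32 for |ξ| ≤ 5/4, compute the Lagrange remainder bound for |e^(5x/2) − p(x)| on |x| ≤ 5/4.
1953125*exp(25/8)/786432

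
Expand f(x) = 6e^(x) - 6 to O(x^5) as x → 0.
6*x + 3*x**2 + x**3 + x**4/4 + O(x**5)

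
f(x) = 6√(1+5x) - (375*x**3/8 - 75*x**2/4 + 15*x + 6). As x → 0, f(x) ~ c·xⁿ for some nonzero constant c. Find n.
4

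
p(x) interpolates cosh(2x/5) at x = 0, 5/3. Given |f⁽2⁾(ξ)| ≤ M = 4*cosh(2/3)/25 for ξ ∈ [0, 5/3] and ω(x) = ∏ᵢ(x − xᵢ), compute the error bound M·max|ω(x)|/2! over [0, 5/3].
cosh(2/3)/18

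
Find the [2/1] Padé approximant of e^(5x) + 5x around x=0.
(-25*x**2/6 + 25*x/3 + 1)/(1 - 5*x/3)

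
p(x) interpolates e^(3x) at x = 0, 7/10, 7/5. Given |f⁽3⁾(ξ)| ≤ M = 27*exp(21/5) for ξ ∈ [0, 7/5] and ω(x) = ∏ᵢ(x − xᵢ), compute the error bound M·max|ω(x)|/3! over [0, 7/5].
343*sqrt(3)*exp(21/5)/1000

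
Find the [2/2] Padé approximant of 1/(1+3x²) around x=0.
1/(3*x**2 + 1)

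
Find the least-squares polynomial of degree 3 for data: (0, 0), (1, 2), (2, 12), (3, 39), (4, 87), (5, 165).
5/126 + (-299/756)x + (37/36)x² + (61/54)x³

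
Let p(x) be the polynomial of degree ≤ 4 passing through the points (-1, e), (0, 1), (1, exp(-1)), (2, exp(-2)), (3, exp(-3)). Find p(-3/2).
(-420*exp(3) - 180*e + 35 + 378*exp(2) + 315*exp(4))*exp(-3)/128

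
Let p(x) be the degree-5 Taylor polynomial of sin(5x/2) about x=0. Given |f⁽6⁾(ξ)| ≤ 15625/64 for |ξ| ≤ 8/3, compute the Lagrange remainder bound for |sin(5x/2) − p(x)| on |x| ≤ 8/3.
800000/6561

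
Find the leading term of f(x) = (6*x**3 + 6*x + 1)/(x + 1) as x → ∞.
6*x**2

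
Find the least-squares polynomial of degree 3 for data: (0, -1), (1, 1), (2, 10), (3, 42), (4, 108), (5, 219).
-101/126 + (593/756)x + (-106/63)x² + (223/108)x³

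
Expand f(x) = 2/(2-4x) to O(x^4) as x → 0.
1 + 2*x + 4*x**2 + 8*x**3 + O(x**4)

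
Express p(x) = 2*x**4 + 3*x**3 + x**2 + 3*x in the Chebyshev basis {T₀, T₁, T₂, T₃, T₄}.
(5/4)T₀ + (21/4)T₁ + (3/2)T₂ + (3/4)T₃ + (1/4)T₄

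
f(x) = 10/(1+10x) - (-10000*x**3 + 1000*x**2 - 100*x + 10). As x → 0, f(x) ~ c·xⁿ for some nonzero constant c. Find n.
4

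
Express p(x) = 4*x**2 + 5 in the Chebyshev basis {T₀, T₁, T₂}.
(7)T₀ + (2)T₂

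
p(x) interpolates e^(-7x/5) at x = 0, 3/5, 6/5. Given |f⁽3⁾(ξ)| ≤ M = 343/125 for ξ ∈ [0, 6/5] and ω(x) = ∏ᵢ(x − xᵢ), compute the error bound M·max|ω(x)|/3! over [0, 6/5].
343*sqrt(3)/15625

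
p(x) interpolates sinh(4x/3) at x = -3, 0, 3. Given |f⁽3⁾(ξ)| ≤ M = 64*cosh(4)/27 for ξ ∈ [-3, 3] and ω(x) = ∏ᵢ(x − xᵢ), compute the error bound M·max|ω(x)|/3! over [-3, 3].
64*sqrt(3)*cosh(4)/27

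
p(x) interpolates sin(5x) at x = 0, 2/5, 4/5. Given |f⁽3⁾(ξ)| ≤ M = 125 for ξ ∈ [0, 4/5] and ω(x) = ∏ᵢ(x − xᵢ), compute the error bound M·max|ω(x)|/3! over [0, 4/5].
8*sqrt(3)/27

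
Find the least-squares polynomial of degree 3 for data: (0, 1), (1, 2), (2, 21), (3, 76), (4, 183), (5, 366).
52/63 + (-31/54)x + (-59/63)x² + (169/54)x³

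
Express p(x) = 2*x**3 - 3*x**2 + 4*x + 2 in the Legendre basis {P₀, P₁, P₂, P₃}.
P₀ + (26/5)P₁ + (-2)P₂ + (4/5)P₃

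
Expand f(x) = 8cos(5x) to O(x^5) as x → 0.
8 - 100*x**2 + 625*x**4/3 + O(x**5)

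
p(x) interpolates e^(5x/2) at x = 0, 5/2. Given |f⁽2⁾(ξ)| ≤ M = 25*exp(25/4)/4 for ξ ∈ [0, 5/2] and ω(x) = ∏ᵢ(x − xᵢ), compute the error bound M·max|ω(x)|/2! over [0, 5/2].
625*exp(25/4)/128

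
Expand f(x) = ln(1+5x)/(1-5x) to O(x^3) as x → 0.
5*x + 25*x**2/2 + O(x**3)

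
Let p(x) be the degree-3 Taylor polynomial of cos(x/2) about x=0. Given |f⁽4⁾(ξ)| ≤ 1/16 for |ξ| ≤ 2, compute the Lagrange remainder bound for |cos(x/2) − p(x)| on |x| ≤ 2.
1/24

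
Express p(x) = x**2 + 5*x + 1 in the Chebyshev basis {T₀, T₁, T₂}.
(3/2)T₀ + (5)T₁ + (1/2)T₂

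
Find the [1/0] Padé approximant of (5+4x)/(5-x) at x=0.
x + 1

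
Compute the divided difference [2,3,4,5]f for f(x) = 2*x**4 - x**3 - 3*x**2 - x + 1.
27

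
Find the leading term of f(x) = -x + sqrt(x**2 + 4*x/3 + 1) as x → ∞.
2/3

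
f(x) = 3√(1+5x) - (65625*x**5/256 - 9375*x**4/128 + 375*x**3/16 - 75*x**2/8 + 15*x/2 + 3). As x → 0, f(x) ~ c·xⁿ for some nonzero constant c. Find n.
6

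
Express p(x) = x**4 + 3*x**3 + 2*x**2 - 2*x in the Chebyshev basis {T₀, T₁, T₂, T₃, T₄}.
(11/8)T₀ + (1/4)T₁ + (3/2)T₂ + (3/4)T₃ + (1/8)T₄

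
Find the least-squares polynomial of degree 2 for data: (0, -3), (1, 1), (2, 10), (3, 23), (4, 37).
-118/35 + (117/35)x + (12/7)x²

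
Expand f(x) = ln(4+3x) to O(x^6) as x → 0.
log(4) + 3*x/4 - 9*x**2/32 + 9*x**3/64 - 81*x**4/1024 + 243*x**5/5120 + O(x**6)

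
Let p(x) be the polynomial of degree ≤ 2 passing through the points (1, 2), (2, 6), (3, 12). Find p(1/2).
3/4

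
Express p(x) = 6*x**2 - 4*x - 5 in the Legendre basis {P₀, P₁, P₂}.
(-3)P₀ + (-4)P₁ + (4)P₂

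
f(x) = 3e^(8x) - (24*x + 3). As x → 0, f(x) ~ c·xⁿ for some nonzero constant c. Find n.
2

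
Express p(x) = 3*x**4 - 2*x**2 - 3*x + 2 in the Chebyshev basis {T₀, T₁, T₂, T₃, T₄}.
(17/8)T₀ + (-3)T₁ + (1/2)T₂ + (3/8)T₄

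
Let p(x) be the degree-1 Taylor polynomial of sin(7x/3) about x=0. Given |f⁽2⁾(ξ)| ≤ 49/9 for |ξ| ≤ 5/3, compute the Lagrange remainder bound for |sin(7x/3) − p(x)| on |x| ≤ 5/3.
1225/162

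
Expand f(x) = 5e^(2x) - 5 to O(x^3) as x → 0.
10*x + 10*x**2 + O(x**3)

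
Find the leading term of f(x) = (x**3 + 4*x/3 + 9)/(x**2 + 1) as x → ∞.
x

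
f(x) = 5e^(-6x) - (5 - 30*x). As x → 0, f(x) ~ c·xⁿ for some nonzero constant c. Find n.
2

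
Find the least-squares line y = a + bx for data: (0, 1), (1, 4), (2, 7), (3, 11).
a = 4/5, b = 33/10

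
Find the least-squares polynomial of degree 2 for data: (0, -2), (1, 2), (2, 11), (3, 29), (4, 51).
-69/35 + (31/70)x + (45/14)x²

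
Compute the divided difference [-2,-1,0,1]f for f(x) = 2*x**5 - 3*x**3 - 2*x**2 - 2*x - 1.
7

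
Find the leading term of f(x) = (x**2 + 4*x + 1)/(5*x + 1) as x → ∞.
x/5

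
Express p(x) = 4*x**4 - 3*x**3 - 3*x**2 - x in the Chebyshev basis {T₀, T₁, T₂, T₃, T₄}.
(-13/4)T₁ + (1/2)T₂ + (-3/4)T₃ + (1/2)T₄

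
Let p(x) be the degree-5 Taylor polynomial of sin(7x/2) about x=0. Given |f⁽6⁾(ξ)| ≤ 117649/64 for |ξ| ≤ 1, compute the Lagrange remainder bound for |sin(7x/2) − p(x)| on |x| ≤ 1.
117649/46080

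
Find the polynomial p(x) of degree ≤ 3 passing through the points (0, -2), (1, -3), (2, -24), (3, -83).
-3*x**3 - x**2 + 3*x - 2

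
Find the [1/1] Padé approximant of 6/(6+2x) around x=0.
1/(x/3 + 1)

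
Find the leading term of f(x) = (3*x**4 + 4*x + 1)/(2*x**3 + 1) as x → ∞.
3*x/2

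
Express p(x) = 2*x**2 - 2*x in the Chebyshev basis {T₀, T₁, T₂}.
T₀ + (-2)T₁ + T₂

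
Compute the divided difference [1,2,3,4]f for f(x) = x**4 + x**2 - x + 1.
10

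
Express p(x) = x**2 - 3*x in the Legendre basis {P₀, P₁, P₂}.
(1/3)P₀ + (-3)P₁ + (2/3)P₂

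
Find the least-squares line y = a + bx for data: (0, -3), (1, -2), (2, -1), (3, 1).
a = -16/5, b = 13/10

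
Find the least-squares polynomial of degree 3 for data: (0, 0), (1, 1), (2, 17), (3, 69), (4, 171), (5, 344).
1/18 + (-157/108)x + (-31/36)x² + (161/54)x³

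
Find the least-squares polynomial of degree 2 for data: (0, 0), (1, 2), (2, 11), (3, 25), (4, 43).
-11/35 + (23/70)x + (37/14)x²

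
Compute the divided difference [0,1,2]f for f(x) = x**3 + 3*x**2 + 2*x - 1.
6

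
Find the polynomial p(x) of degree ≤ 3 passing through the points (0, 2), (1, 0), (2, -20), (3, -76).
-3*x**3 + x + 2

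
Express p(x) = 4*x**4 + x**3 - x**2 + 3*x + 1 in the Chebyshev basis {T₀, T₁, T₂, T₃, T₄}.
(2)T₀ + (15/4)T₁ + (3/2)T₂ + (1/4)T₃ + (1/2)T₄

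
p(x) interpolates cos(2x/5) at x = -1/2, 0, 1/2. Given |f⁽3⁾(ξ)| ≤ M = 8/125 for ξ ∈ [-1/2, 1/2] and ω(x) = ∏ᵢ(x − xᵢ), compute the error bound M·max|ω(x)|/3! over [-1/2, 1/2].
sqrt(3)/3375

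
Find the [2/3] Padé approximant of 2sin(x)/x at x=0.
(2 - 7*x**2/30)/(x**2/20 + 1)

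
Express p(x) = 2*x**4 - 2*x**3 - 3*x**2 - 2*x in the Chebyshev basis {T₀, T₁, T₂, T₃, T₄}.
(-3/4)T₀ + (-7/2)T₁ + (-1/2)T₂ + (-1/2)T₃ + (1/4)T₄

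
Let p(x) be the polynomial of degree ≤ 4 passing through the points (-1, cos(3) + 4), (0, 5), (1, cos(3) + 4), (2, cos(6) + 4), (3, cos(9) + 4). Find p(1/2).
85*cos(3)/128 - 5*cos(6)/32 + 3*cos(9)/128 + 143/32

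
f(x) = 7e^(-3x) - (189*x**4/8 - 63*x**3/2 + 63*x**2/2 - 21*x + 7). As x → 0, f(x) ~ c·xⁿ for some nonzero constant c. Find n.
5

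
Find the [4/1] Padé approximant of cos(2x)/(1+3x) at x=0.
(2*x**4/3 - 2*x**2 + 1)/(3*x + 1)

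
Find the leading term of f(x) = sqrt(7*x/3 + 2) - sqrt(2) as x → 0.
7*sqrt(2)*x/12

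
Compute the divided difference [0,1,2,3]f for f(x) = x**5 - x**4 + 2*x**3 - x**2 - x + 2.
21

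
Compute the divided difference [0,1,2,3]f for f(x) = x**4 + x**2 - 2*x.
6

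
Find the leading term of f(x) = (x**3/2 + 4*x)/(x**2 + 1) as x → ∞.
x/2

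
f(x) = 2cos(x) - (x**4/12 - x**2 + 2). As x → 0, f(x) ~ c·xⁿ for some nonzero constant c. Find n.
6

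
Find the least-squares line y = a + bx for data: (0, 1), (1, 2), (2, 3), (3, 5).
a = 4/5, b = 13/10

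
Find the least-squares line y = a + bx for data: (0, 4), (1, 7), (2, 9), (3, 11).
a = 43/10, b = 23/10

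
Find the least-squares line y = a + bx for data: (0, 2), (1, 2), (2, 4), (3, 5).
a = 8/5, b = 11/10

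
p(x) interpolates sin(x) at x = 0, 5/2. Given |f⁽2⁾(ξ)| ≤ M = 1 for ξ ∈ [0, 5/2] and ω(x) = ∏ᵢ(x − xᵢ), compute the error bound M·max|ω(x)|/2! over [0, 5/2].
25/32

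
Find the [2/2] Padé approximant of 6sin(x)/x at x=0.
(6 - 7*x**2/10)/(x**2/20 + 1)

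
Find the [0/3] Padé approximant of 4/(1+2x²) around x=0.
4/(2*x**2 + 1)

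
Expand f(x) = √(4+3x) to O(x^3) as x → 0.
2 + 3*x/4 - 9*x**2/64 + O(x**3)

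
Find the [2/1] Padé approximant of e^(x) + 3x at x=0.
(-5*x**2/6 + 11*x/3 + 1)/(1 - x/3)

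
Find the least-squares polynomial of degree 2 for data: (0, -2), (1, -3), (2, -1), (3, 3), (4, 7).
-16/7 + (-36/35)x + (6/7)x²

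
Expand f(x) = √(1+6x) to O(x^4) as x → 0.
1 + 3*x - 9*x**2/2 + 27*x**3/2 + O(x**4)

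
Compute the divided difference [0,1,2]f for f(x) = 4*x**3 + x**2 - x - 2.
13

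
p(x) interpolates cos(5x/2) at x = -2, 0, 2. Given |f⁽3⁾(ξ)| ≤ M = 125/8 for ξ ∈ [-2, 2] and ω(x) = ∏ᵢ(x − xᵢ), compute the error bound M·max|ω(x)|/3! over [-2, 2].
125*sqrt(3)/27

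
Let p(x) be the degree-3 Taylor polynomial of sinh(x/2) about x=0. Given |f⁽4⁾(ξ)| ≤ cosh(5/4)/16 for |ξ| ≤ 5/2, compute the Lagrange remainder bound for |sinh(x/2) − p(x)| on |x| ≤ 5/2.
625*cosh(5/4)/6144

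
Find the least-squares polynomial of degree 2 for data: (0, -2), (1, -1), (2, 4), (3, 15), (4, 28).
-74/35 + (-34/35)x + (15/7)x²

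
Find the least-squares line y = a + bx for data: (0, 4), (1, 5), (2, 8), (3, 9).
a = 19/5, b = 9/5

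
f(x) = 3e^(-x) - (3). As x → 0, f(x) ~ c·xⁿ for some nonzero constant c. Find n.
1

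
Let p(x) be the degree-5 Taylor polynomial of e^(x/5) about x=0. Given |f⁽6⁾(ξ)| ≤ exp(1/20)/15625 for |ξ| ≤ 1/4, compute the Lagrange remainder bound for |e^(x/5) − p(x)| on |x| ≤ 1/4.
exp(1/20)/46080000000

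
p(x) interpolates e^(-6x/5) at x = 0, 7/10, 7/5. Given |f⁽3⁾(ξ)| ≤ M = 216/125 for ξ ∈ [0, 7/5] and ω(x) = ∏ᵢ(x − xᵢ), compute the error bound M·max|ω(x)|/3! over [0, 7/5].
343*sqrt(3)/15625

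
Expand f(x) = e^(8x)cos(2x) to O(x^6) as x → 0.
1 + 8*x + 30*x**2 + 208*x**3/3 + 322*x**4/3 + 1616*x**5/15 + O(x**6)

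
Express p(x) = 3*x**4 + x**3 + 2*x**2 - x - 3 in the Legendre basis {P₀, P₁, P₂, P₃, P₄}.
(-26/15)P₀ + (-2/5)P₁ + (64/21)P₂ + (2/5)P₃ + (24/35)P₄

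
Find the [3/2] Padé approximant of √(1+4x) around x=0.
(2*x**3 + 9*x**2 + 6*x + 1)/(3*x**2 + 4*x + 1)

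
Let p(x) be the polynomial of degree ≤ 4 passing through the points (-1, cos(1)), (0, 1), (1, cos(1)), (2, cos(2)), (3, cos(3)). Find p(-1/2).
-35*cos(1)/128 + 7*cos(2)/32 - 5*cos(3)/128 + 35/32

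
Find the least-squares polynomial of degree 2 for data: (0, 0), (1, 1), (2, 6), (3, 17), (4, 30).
-4/35 + (-34/35)x + (15/7)x²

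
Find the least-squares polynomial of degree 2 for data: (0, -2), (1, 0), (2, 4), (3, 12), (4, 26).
-8/5 + (-6/5)x + (2)x²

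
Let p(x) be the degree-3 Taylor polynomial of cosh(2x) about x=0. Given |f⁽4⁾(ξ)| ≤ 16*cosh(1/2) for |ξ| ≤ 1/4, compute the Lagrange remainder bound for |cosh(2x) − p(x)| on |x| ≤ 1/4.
cosh(1/2)/384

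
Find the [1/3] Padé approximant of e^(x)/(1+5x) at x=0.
(19*x/56 + 1)/(271*x**3/336 - 22*x**2/7 + 243*x/56 + 1)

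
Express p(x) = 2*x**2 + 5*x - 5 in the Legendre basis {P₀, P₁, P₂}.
(-13/3)P₀ + (5)P₁ + (4/3)P₂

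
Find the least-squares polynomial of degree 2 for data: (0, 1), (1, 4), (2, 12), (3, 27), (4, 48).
8/7 + (-41/70)x + (43/14)x²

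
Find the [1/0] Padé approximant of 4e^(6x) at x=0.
24*x + 4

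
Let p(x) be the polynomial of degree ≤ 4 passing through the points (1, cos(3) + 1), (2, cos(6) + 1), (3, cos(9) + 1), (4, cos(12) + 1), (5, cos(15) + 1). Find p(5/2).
45*cos(9)/64 - 5*cos(12)/32 + 3*cos(15)/128 - 5*cos(3)/128 + 15*cos(6)/32 + 1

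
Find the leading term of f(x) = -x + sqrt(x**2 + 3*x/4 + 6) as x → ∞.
3/8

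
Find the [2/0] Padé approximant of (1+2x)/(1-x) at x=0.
3*x**2 + 3*x + 1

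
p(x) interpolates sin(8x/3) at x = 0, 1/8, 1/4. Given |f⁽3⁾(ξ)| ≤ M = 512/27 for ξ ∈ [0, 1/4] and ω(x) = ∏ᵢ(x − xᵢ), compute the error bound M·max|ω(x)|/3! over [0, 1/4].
sqrt(3)/729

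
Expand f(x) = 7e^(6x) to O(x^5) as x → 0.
7 + 42*x + 126*x**2 + 252*x**3 + 378*x**4 + O(x**5)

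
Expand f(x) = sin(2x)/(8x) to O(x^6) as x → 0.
1/4 - x**2/6 + x**4/30 + O(x**6)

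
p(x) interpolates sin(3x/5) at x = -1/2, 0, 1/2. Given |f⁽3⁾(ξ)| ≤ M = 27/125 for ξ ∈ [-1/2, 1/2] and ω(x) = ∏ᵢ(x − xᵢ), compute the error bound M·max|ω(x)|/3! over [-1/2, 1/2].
sqrt(3)/1000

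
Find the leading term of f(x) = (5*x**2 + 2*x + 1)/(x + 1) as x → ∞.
5*x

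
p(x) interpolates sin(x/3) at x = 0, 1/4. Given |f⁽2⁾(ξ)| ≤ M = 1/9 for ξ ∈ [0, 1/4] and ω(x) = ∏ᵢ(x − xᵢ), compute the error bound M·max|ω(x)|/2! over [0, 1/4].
1/1152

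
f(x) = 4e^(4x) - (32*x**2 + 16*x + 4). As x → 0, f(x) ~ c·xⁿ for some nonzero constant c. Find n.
3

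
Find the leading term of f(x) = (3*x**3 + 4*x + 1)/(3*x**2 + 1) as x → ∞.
x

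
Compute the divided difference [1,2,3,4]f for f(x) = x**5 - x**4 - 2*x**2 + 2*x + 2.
55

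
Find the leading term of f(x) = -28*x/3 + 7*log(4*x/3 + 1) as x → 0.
-56*x**2/9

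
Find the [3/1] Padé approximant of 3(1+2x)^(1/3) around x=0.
(-8*x**3/27 + 4*x**2/3 + 6*x + 3)/(4*x/3 + 1)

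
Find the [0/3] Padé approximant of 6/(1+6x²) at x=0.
6/(6*x**2 + 1)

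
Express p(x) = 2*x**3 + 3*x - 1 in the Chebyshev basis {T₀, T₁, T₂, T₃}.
-T₀ + (9/2)T₁ + (1/2)T₃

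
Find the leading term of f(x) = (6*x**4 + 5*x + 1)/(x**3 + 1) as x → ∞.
6*x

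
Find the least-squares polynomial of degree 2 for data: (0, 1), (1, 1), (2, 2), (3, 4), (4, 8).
38/35 + (-61/70)x + (9/14)x²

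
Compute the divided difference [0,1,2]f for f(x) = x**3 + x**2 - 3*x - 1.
4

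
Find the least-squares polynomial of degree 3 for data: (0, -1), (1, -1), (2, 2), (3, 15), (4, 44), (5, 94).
-13/14 + (-3/28)x + (-33/28)x² + x³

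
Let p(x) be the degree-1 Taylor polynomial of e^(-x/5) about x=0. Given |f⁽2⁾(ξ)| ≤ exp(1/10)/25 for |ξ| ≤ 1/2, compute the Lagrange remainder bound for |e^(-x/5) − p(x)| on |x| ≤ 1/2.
exp(1/10)/200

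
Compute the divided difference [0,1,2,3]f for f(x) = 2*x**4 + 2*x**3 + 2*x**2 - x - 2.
14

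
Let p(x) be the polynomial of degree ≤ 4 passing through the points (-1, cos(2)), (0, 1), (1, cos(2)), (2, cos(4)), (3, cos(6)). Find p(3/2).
15*cos(4)/32 + 93*cos(2)/128 - 5/32 - 5*cos(6)/128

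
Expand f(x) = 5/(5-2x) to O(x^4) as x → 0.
1 + 2*x/5 + 4*x**2/25 + 8*x**3/125 + O(x**4)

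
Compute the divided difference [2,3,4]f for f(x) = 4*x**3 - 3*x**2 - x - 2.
33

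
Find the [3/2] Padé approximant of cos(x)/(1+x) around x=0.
(7*x**3/12 - 7*x**2/12 - x + 1)/(1 - 13*x**2/12)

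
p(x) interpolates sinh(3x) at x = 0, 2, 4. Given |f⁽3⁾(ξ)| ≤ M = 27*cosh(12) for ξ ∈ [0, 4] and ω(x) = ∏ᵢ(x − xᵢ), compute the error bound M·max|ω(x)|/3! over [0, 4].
8*sqrt(3)*cosh(12)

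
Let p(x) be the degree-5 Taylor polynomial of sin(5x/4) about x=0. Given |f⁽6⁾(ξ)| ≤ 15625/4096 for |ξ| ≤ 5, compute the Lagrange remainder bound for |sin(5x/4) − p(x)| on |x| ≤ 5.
48828125/589824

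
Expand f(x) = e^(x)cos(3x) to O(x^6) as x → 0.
1 + x - 4*x**2 - 13*x**3/3 + 7*x**4/6 + 79*x**5/30 + O(x**6)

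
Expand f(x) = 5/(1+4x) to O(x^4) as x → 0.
5 - 20*x + 80*x**2 - 320*x**3 + O(x**4)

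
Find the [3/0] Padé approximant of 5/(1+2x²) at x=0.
5 - 10*x**2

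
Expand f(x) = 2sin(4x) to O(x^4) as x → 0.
8*x - 64*x**3/3 + O(x**4)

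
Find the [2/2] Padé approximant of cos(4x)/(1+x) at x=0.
(-136*x**2/21 - 4*x/21 + 1)/(4*x**2/3 + 17*x/21 + 1)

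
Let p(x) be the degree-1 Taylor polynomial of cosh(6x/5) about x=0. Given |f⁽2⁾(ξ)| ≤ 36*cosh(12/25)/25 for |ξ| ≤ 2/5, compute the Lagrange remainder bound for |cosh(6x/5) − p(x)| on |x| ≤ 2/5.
72*cosh(12/25)/625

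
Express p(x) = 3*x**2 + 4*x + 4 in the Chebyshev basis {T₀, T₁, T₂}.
(11/2)T₀ + (4)T₁ + (3/2)T₂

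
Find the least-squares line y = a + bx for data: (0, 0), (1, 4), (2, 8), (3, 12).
a = 0, b = 4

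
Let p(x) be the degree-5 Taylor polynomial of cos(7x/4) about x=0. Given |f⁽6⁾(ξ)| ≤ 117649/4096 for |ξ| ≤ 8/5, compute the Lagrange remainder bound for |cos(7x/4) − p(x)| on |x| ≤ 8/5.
470596/703125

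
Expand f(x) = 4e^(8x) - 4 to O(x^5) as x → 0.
32*x + 128*x**2 + 1024*x**3/3 + 2048*x**4/3 + O(x**5)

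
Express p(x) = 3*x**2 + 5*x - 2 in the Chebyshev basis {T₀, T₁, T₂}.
(-1/2)T₀ + (5)T₁ + (3/2)T₂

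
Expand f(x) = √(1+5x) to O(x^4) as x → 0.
1 + 5*x/2 - 25*x**2/8 + 125*x**3/16 + O(x**4)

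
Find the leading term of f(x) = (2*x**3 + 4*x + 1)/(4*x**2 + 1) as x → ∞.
x/2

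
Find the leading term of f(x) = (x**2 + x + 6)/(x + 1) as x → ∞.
x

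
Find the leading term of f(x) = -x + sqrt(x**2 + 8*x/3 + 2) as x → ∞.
4/3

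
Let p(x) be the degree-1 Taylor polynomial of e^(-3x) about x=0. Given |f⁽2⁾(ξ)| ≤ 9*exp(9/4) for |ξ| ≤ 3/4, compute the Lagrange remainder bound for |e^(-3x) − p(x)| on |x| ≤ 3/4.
81*exp(9/4)/32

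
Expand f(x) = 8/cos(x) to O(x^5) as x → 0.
8 + 4*x**2 + 5*x**4/3 + O(x**5)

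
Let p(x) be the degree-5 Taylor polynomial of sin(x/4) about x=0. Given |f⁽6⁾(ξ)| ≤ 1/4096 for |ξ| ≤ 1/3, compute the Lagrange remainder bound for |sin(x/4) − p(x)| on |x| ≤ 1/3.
1/2149908480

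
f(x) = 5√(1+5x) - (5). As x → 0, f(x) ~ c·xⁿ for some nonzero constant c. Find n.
1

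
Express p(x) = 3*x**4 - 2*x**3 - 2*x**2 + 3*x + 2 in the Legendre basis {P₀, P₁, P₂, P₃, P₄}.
(29/15)P₀ + (9/5)P₁ + (8/21)P₂ + (-4/5)P₃ + (24/35)P₄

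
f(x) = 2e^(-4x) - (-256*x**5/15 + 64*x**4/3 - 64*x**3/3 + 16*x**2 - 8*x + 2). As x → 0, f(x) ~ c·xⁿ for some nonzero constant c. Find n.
6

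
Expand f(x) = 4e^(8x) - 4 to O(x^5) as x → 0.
32*x + 128*x**2 + 1024*x**3/3 + 2048*x**4/3 + O(x**5)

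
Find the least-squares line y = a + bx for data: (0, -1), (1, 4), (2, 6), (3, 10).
a = -1/2, b = 7/2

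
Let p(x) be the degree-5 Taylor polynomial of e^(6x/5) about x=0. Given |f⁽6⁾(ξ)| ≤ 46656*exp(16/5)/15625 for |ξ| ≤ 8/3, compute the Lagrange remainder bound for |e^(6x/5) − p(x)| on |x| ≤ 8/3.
1048576*exp(16/5)/703125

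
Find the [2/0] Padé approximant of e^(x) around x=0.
x**2/2 + x + 1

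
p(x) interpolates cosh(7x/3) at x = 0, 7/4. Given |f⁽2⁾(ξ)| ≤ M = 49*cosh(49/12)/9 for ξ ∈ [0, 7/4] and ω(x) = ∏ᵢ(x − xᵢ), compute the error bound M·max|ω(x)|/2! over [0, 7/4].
2401*cosh(49/12)/1152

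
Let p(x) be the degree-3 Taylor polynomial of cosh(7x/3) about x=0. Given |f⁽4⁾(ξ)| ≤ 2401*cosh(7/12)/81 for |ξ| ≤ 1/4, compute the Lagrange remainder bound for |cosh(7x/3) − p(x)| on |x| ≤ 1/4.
2401*cosh(7/12)/497664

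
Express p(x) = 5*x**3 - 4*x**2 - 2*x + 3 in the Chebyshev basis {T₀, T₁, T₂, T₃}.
T₀ + (7/4)T₁ + (-2)T₂ + (5/4)T₃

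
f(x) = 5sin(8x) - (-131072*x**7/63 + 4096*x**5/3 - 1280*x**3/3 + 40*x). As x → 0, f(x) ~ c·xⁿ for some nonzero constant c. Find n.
9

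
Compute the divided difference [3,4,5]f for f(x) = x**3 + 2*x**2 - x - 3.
14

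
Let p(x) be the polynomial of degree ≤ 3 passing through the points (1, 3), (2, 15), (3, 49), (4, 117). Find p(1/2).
3/2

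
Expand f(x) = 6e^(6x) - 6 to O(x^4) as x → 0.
36*x + 108*x**2 + 216*x**3 + O(x**4)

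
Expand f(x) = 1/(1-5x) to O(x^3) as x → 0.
1 + 5*x + 25*x**2 + O(x**3)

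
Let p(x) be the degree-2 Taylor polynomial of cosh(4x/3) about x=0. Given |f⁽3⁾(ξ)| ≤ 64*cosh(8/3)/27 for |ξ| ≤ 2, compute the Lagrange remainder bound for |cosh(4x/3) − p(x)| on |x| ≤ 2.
256*cosh(8/3)/81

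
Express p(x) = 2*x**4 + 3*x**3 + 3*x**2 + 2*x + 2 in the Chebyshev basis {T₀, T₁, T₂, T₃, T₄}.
(17/4)T₀ + (17/4)T₁ + (5/2)T₂ + (3/4)T₃ + (1/4)T₄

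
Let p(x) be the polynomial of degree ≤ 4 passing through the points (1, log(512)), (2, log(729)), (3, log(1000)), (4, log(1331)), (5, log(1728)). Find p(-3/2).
log(59285549689505892056868344324448208820874232148807968788202283012051522375647232000000000000000000000000000000000000000000000000000000000000000000000000000000000000000000000000000000000000000000000000000000000000000000000000000000000000000000000000000000000000000000000000000000000000000000000000000000000000000000*11**(1/32)*2**(115/128)*3**(113/128)*5**(39/64)/4964270922240166408221004307194249298496206077163764027893898324916734096542073902857075946203322479309131218048907375042182641740738711201260602286732270372571623549738597309279375101742125597215136036079477323249567497014035985854175285265995183679140228471688194057401065078720151908474662955044905024186453601)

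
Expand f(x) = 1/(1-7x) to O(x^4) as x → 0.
1 + 7*x + 49*x**2 + 343*x**3 + O(x**4)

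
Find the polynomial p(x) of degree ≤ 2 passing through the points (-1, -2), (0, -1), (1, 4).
2*x**2 + 3*x - 1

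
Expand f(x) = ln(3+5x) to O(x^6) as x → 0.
log(3) + 5*x/3 - 25*x**2/18 + 125*x**3/81 - 625*x**4/324 + 625*x**5/243 + O(x**6)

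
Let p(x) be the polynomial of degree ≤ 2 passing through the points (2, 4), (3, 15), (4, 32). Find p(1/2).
-5/4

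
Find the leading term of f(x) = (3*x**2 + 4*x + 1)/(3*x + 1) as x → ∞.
x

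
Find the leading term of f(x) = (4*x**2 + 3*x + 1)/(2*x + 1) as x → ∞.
2*x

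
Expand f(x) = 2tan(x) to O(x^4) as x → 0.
2*x + 2*x**3/3 + O(x**4)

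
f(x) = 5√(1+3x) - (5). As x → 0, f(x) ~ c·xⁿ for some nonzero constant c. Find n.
1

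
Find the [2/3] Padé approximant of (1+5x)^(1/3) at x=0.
(175*x**2/18 + 20*x/3 + 1)/(-125*x**3/162 + 25*x**2/6 + 5*x + 1)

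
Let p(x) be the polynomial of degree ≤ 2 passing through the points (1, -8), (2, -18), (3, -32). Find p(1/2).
-9/2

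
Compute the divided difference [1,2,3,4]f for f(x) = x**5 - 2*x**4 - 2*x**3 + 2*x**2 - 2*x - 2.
43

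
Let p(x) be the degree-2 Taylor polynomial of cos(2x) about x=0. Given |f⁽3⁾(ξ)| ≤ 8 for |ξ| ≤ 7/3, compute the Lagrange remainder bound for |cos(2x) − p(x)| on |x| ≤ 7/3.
1372/81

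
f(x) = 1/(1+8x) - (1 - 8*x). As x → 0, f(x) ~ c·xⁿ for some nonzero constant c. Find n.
2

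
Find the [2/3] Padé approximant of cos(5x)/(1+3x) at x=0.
(1 - 125*x**2/12)/(25*x**3/4 + 25*x**2/12 + 3*x + 1)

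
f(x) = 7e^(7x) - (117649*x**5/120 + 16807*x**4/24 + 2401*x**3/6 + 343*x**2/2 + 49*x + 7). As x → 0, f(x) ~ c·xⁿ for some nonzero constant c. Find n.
6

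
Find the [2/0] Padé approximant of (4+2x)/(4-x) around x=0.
3*x**2/16 + 3*x/4 + 1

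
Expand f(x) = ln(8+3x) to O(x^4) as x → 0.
log(8) + 3*x/8 - 9*x**2/128 + 9*x**3/512 + O(x**4)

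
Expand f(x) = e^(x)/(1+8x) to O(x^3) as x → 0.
1 - 7*x + 113*x**2/2 + O(x**3)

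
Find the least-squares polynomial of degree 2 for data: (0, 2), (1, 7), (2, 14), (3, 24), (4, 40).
83/35 + (151/70)x + (25/14)x²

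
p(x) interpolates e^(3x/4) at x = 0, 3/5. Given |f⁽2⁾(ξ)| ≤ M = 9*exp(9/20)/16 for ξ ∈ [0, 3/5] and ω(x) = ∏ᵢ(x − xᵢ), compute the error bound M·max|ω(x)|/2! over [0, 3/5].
81*exp(9/20)/3200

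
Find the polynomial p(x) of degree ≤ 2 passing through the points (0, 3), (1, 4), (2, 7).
x**2 + 3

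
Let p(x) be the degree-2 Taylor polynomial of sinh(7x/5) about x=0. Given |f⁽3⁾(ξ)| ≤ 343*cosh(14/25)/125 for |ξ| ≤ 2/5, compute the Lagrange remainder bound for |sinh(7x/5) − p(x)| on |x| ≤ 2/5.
1372*cosh(14/25)/46875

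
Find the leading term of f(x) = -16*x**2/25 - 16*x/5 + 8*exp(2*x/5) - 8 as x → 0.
32*x**3/375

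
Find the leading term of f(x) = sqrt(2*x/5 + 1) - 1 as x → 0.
x/5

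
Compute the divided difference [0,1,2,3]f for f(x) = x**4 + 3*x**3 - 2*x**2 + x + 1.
9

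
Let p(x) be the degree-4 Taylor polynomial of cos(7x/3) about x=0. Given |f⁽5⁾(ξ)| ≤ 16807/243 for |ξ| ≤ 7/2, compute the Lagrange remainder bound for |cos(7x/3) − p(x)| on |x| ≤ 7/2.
282475249/933120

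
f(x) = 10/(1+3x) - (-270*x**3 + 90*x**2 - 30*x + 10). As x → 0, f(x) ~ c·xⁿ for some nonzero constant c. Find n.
4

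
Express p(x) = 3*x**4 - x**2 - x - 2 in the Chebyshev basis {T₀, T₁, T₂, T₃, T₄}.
(-11/8)T₀ - T₁ + T₂ + (3/8)T₄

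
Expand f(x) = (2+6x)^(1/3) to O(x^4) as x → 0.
2**(1/3) + 2**(1/3)*x - 2**(1/3)*x**2 + 5*2**(1/3)*x**3/3 + O(x**4)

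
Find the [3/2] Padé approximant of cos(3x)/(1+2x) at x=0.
(-9*x**3/2 + 9*x**2/4 - 2*x + 1)/(11*x**2/4 + 1)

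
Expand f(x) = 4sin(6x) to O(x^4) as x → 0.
24*x - 144*x**3 + O(x**4)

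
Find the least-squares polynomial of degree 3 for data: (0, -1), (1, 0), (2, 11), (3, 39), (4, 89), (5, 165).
-8/9 + (-608/189)x + (727/252)x² + (95/108)x³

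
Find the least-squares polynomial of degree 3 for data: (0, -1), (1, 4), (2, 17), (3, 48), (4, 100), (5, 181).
-37/42 + (433/252)x + (139/84)x² + (19/18)x³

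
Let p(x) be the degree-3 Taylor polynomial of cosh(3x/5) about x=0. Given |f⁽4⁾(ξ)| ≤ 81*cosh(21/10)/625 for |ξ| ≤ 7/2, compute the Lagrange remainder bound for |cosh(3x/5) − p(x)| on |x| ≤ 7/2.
64827*cosh(21/10)/80000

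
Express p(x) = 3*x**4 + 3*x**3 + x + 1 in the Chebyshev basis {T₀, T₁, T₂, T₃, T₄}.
(17/8)T₀ + (13/4)T₁ + (3/2)T₂ + (3/4)T₃ + (3/8)T₄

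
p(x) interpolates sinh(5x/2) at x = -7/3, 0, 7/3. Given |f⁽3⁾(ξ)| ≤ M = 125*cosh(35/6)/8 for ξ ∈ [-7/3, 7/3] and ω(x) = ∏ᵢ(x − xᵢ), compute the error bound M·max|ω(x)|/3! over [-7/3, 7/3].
42875*sqrt(3)*cosh(35/6)/5832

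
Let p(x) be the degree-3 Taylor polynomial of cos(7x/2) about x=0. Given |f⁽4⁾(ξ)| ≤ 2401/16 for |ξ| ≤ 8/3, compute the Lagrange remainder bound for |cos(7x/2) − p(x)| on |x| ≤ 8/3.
76832/243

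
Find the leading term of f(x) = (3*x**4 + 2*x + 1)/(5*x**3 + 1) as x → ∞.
3*x/5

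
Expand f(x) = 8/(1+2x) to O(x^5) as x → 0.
8 - 16*x + 32*x**2 - 64*x**3 + 128*x**4 + O(x**5)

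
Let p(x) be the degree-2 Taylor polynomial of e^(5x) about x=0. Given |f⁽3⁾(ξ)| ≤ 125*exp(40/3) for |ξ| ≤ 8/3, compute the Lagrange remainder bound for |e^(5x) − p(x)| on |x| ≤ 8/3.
32000*exp(40/3)/81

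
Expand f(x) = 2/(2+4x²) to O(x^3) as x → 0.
1 - 2*x**2 + O(x**3)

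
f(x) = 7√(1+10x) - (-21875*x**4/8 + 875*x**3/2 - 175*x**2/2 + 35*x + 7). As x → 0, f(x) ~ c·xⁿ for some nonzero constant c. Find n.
5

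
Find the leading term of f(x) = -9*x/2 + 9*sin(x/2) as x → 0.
-3*x**3/16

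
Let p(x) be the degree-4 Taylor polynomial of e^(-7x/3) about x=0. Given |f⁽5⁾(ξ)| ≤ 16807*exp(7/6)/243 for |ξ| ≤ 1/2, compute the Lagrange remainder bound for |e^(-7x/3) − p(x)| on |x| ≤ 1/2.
16807*exp(7/6)/933120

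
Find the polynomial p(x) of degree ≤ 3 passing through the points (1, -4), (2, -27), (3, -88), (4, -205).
-3*x**3 - x**2 + x - 1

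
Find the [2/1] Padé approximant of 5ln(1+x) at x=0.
5*x*(x + 6)/(6*(2*x/3 + 1))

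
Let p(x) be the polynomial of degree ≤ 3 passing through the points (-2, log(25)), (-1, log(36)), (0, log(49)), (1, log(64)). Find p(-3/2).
log(12*2**(1/4)*6834375**(1/8)*7**(3/8)/7)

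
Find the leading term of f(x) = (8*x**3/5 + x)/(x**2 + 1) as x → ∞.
8*x/5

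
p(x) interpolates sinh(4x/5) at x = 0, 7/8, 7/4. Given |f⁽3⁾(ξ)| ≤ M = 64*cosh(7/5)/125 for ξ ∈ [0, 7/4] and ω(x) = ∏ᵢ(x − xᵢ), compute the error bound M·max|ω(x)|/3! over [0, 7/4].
343*sqrt(3)*cosh(7/5)/27000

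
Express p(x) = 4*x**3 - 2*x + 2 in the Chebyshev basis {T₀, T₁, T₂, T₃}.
(2)T₀ + T₁ + T₃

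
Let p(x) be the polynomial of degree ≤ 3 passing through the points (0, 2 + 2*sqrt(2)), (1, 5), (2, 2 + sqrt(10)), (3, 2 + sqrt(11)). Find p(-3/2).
-535/16 - 35*sqrt(11)/16 + 105*sqrt(2)/8 + 135*sqrt(10)/16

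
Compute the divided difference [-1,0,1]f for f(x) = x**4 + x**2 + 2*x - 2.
2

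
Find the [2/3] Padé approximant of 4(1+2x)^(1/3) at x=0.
(56*x**2/9 + 32*x/3 + 4)/(-4*x**3/81 + 2*x**2/3 + 2*x + 1)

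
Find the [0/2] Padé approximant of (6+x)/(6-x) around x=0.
1/(x**2/18 - x/3 + 1)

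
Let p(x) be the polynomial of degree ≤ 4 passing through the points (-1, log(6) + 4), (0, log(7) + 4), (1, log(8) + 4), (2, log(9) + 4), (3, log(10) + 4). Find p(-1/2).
log(7*2**(19/32)*3**(91/128)*5**(123/128)*7**(3/32)/20) + 4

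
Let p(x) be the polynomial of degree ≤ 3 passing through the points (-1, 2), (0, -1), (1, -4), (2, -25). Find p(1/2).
-11/8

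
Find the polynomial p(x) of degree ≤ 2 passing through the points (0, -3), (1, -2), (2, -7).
-3*x**2 + 4*x - 3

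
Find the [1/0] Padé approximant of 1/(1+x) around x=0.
1 - x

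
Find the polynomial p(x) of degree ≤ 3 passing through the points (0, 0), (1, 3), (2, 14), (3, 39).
x**3 + x**2 + x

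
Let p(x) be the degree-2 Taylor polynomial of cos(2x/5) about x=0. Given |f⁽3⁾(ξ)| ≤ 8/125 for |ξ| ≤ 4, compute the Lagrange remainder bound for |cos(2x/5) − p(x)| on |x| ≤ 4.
256/375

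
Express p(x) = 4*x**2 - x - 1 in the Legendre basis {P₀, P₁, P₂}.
(1/3)P₀ - P₁ + (8/3)P₂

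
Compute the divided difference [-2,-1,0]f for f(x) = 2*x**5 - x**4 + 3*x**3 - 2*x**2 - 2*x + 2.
-48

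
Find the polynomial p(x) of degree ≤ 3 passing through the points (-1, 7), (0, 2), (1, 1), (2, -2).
-x**3 + 2*x**2 - 2*x + 2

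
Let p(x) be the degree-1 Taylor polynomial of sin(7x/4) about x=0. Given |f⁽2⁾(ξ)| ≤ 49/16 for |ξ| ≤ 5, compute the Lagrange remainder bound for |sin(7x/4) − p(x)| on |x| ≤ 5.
1225/32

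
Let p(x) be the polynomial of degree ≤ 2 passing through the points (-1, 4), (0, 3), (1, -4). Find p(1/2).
1/4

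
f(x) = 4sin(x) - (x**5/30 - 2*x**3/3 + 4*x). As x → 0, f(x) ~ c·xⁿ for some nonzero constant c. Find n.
7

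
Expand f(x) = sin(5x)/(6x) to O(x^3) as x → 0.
5/6 - 125*x**2/36 + O(x**3)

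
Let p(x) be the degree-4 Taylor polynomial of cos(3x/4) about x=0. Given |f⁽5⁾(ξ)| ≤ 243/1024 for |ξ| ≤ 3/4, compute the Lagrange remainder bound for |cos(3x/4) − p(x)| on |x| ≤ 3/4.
19683/41943040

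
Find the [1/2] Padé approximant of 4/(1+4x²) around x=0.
4/(4*x**2 + 1)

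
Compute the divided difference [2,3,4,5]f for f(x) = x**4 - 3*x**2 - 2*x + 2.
14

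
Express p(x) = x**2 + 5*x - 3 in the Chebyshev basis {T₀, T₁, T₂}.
(-5/2)T₀ + (5)T₁ + (1/2)T₂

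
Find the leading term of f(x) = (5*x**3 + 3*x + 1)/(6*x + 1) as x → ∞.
5*x**2/6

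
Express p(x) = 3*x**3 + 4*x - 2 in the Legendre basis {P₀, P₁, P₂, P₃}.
(-2)P₀ + (29/5)P₁ + (6/5)P₃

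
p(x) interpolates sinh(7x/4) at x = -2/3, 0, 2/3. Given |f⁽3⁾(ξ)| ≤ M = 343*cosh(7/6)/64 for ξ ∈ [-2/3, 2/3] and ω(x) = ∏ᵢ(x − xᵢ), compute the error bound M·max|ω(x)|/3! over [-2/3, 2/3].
343*sqrt(3)*cosh(7/6)/5832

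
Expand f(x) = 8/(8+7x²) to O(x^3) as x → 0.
1 - 7*x**2/8 + O(x**3)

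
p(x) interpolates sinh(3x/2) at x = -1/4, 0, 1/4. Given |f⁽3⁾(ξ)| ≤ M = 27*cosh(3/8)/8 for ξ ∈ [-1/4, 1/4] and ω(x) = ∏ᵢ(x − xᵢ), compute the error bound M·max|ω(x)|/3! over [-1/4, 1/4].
sqrt(3)*cosh(3/8)/512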